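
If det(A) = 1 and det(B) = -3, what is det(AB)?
-3

Use the multiplicative property of determinants: det(AB) = det(A)*det(B).
det(AB) = (1)*(-3) = -3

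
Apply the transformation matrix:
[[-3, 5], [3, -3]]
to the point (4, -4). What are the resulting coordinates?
(-32, 24)

Matrix multiplication:
[[-3, 5], [3, -3]] × [4, -4]ᵀ
= [-3×4 + 5×-4, 3×4 + -3×-4]ᵀ
= [-32.0000, 24.0000]ᵀ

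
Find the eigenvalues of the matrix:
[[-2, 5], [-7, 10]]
λ = 3 and λ = 5

Characteristic equation: det(A - λI) = 0
λ² - (trace)λ + (det) = 0
λ² - (8)λ + (15) = 0
λ² - 8λ + 15 = 0
Solving: λ = 3, 5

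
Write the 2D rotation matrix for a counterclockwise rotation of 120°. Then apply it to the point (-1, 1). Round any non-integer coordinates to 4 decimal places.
R = [[-1/2, -√3/2], [√3/2, -1/2]]; R·(-1, 1) = (-0.3660, -1.3660)

Rotation matrix formula: R(θ) = [[cos θ, -sin θ], [sin θ, cos θ]]
For θ = 120°:
cos(120°) = -1/2
sin(120°) = √3/2
R = [[-1/2, -√3/2], [√3/2, -1/2]]
Apply to (-1, 1): [-1/2·-1 + (-√3/2)·1, √3/2·-1 + -1/2·1] = (-0.3660, -1.3660)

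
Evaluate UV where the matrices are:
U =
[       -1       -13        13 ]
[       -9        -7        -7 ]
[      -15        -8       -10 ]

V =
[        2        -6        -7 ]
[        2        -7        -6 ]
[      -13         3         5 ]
UV =
[     -197       136       150 ]
[       59        82        70 ]
[       84       116       103 ]

Matrix multiplication: (UV)[i][j] = sum over k of U[i][k] * V[k][j].
  (UV)[0][0] = (-1)*(2) + (-13)*(2) + (13)*(-13) = -197
  (UV)[0][1] = (-1)*(-6) + (-13)*(-7) + (13)*(3) = 136
  (UV)[0][2] = (-1)*(-7) + (-13)*(-6) + (13)*(5) = 150
  (UV)[1][0] = (-9)*(2) + (-7)*(2) + (-7)*(-13) = 59
  (UV)[1][1] = (-9)*(-6) + (-7)*(-7) + (-7)*(3) = 82
  (UV)[1][2] = (-9)*(-7) + (-7)*(-6) + (-7)*(5) = 70
  (UV)[2][0] = (-15)*(2) + (-8)*(2) + (-10)*(-13) = 84
  (UV)[2][1] = (-15)*(-6) + (-8)*(-7) + (-10)*(3) = 116
  (UV)[2][2] = (-15)*(-7) + (-8)*(-6) + (-10)*(5) = 103
UV =
[     -197       136       150 ]
[       59        82        70 ]
[       84       116       103 ]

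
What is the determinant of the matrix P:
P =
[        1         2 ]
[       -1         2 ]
det(P) = 4

For a 2×2 matrix [[a, b], [c, d]], det = a*d - b*c.
det(P) = (1)*(2) - (2)*(-1) = 2 + 2 = 4.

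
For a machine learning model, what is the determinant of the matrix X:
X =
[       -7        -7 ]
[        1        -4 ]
det(X) = 35

For a 2×2 matrix [[a, b], [c, d]], det = a*d - b*c.
det(X) = (-7)*(-4) - (-7)*(1) = 28 + 7 = 35.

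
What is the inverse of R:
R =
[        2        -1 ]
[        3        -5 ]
det(R) = -7
R⁻¹ =
[      5/7      -1/7 ]
[      3/7      -2/7 ]

For a 2×2 matrix R = [[a, b], [c, d]] with det(R) ≠ 0, R⁻¹ = (1/det(R)) * [[d, -b], [-c, a]].
det(R) = (2)*(-5) - (-1)*(3) = -10 + 3 = -7.
R⁻¹ = (1/-7) * [[-5, 1], [-3, 2]].
Dividing each entry by -7 and reducing:
R⁻¹ =
[      5/7      -1/7 ]
[      3/7      -2/7 ]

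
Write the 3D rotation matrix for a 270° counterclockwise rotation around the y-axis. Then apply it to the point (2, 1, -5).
R = [[0, 0, -1], [0, 1, 0], [1, 0, 0]]; R·(2, 1, -5) = (5, 1, 2)

Rotation matrix for 270° around y-axis:
cos(270°) = 0, sin(270°) = -1
R = [[0, 0, -1], [0, 1, 0], [1, 0, 0]]
Apply to (2, 1, -5): R·[2, 1, -5]ᵀ = (5, 1, 2)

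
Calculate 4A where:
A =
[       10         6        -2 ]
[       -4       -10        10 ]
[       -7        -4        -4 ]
4A =
[       40        24        -8 ]
[      -16       -40        40 ]
[      -28       -16       -16 ]

Scalar multiplication is elementwise: (4A)[i][j] = 4 * A[i][j].
  (4A)[0][0] = 4 * (10) = 40
  (4A)[0][1] = 4 * (6) = 24
  (4A)[0][2] = 4 * (-2) = -8
  (4A)[1][0] = 4 * (-4) = -16
  (4A)[1][1] = 4 * (-10) = -40
  (4A)[1][2] = 4 * (10) = 40
  (4A)[2][0] = 4 * (-7) = -28
  (4A)[2][1] = 4 * (-4) = -16
  (4A)[2][2] = 4 * (-4) = -16
4A =
[       40        24        -8 ]
[      -16       -40        40 ]
[      -28       -16       -16 ]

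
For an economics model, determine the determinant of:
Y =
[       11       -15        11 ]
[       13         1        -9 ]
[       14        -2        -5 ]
det(Y) = 222

Expand along row 0 (cofactor expansion): det(Y) = a*(e*i - f*h) - b*(d*i - f*g) + c*(d*h - e*g), where the 3×3 is [[a, b, c], [d, e, f], [g, h, i]].
Minor M_00 = (1)*(-5) - (-9)*(-2) = -5 - 18 = -23.
Minor M_01 = (13)*(-5) - (-9)*(14) = -65 + 126 = 61.
Minor M_02 = (13)*(-2) - (1)*(14) = -26 - 14 = -40.
det(Y) = (11)*(-23) - (-15)*(61) + (11)*(-40) = -253 + 915 - 440 = 222.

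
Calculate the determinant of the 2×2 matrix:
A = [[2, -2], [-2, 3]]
2

For A = [[a, b], [c, d]], det(A) = a*d - b*c.
det(A) = (2)*(3) - (-2)*(-2) = 6 - 4 = 2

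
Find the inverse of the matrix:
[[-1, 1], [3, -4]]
[[-4, -1], [-3, -1]]

For [[a,b],[c,d]], inverse = (1/det)·[[d,-b],[-c,a]]
det = -1·-4 - 1·3 = 1
Inverse = (1/1)·[[-4, -1], [-3, -1]]
        = [[-4, -1], [-3, -1]]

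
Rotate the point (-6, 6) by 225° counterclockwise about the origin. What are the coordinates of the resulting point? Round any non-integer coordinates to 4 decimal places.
(8.4853, 0.0000)

Rotation matrix R(θ) = [[cos θ, -sin θ], [sin θ, cos θ]]; for θ = 225°:
R = [[-√2/2, √2/2], [-√2/2, -√2/2]]
Result: R × [-6, 6]ᵀ = [-√2/2·-6 + (√2/2)·6, -√2/2·-6 + (-√2/2)·6]ᵀ = (8.4853, 0.0000)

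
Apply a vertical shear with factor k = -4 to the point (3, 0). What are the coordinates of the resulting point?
(3, -12)

Shear matrix for vertical shear with factor k = -4:
[[1, 0], [-4, 1]]
Result: (3, 0) → (3, -12)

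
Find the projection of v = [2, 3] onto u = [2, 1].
[14/5, 7/5]

The projection of v onto u is proj_u(v) = ((v·u) / (u·u)) · u.
v·u = (2)*(2) + (3)*(1) = 7.
u·u = (2)*(2) + (1)*(1) = 5.
coefficient = 7 / 5 = 7/5.
proj_u(v) = 7/5 · [2, 1] = [14/5, 7/5].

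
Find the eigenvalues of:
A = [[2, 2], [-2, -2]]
λ = 0, 0

Solve det(A - λI) = 0. For a 2×2 matrix this is λ² - (trace)λ + det = 0.
trace(A) = 2 - 2 = 0.
det(A) = (2)*(-2) - (2)*(-2) = -4 + 4 = 0.
Characteristic equation: λ² - (0)λ + (0) = 0.
Discriminant: (0)² - 4*(0) = 0 - 0 = 0.
Roots: λ = (0 ± √0) / 2 = 0, 0.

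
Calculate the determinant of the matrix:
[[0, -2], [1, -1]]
2

For a 2×2 matrix [[a, b], [c, d]], det = ad - bc
det = (0)(-1) - (-2)(1) = 0 - -2 = 2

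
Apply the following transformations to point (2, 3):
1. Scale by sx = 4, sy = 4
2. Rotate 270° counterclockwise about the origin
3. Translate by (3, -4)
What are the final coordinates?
(15, -12)

Step 1: Scale → (8, 12)
Step 2: Rotate 270° → (12, -8)
Step 3: Translate → (15, -12)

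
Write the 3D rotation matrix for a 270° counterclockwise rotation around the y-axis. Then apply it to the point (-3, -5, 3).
R = [[0, 0, -1], [0, 1, 0], [1, 0, 0]]; R·(-3, -5, 3) = (-3, -5, -3)

Rotation matrix for 270° around y-axis:
cos(270°) = 0, sin(270°) = -1
R = [[0, 0, -1], [0, 1, 0], [1, 0, 0]]
Apply to (-3, -5, 3): R·[-3, -5, 3]ᵀ = (-3, -5, -3)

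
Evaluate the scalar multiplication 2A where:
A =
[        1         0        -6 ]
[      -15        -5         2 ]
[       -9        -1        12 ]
2A =
[        2         0       -12 ]
[      -30       -10         4 ]
[      -18        -2        24 ]

Scalar multiplication is elementwise: (2A)[i][j] = 2 * A[i][j].
  (2A)[0][0] = 2 * (1) = 2
  (2A)[0][1] = 2 * (0) = 0
  (2A)[0][2] = 2 * (-6) = -12
  (2A)[1][0] = 2 * (-15) = -30
  (2A)[1][1] = 2 * (-5) = -10
  (2A)[1][2] = 2 * (2) = 4
  (2A)[2][0] = 2 * (-9) = -18
  (2A)[2][1] = 2 * (-1) = -2
  (2A)[2][2] = 2 * (12) = 24
2A =
[        2         0       -12 ]
[      -30       -10         4 ]
[      -18        -2        24 ]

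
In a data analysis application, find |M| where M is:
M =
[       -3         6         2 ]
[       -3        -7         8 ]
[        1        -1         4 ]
det(M) = 200

Expand along row 0 (cofactor expansion): det(M) = a*(e*i - f*h) - b*(d*i - f*g) + c*(d*h - e*g), where the 3×3 is [[a, b, c], [d, e, f], [g, h, i]].
Minor M_00 = (-7)*(4) - (8)*(-1) = -28 + 8 = -20.
Minor M_01 = (-3)*(4) - (8)*(1) = -12 - 8 = -20.
Minor M_02 = (-3)*(-1) - (-7)*(1) = 3 + 7 = 10.
det(M) = (-3)*(-20) - (6)*(-20) + (2)*(10) = 60 + 120 + 20 = 200.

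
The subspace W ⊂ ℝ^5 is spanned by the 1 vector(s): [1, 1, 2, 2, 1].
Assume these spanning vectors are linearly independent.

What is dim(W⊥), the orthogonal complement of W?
dim(W⊥) = 4

For any subspace W of ℝ^n, dim(W) + dim(W⊥) = n (the whole-space dimension).
Here the given 1 vectors are linearly independent, so dim(W) = 1.
Thus dim(W⊥) = n - dim(W) = 5 - 1 = 4.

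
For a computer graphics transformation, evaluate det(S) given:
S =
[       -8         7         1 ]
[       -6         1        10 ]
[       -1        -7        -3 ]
det(S) = -689

Expand along row 0 (cofactor expansion): det(S) = a*(e*i - f*h) - b*(d*i - f*g) + c*(d*h - e*g), where the 3×3 is [[a, b, c], [d, e, f], [g, h, i]].
Minor M_00 = (1)*(-3) - (10)*(-7) = -3 + 70 = 67.
Minor M_01 = (-6)*(-3) - (10)*(-1) = 18 + 10 = 28.
Minor M_02 = (-6)*(-7) - (1)*(-1) = 42 + 1 = 43.
det(S) = (-8)*(67) - (7)*(28) + (1)*(43) = -536 - 196 + 43 = -689.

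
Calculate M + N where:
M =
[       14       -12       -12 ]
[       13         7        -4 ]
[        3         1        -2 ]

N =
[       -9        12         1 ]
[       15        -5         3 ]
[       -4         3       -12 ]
M + N =
[        5         0       -11 ]
[       28         2        -1 ]
[       -1         4       -14 ]

Matrix addition is elementwise: (M+N)[i][j] = M[i][j] + N[i][j].
  (M+N)[0][0] = (14) + (-9) = 5
  (M+N)[0][1] = (-12) + (12) = 0
  (M+N)[0][2] = (-12) + (1) = -11
  (M+N)[1][0] = (13) + (15) = 28
  (M+N)[1][1] = (7) + (-5) = 2
  (M+N)[1][2] = (-4) + (3) = -1
  (M+N)[2][0] = (3) + (-4) = -1
  (M+N)[2][1] = (1) + (3) = 4
  (M+N)[2][2] = (-2) + (-12) = -14
M + N =
[        5         0       -11 ]
[       28         2        -1 ]
[       -1         4       -14 ]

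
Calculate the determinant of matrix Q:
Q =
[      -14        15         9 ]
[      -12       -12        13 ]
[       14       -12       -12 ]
det(Q) = -822

Expand along row 0 (cofactor expansion): det(Q) = a*(e*i - f*h) - b*(d*i - f*g) + c*(d*h - e*g), where the 3×3 is [[a, b, c], [d, e, f], [g, h, i]].
Minor M_00 = (-12)*(-12) - (13)*(-12) = 144 + 156 = 300.
Minor M_01 = (-12)*(-12) - (13)*(14) = 144 - 182 = -38.
Minor M_02 = (-12)*(-12) - (-12)*(14) = 144 + 168 = 312.
det(Q) = (-14)*(300) - (15)*(-38) + (9)*(312) = -4200 + 570 + 2808 = -822.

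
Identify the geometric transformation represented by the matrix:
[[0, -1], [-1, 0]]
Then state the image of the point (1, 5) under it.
reflection across the line y = -x; image of (1, 5) is (-5, -1)

This is a symmetric orthogonal matrix with determinant -1, which characterizes a reflection in ℝ².
The matrix [[0, -1], [-1, 0]] represents: reflection across the line y = -x.
Applying it to (1, 5): [0·1 + -1·5, -1·1 + 0·5] = (-5, -1).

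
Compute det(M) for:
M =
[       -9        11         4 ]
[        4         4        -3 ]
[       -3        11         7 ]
det(M) = -534

Expand along row 0 (cofactor expansion): det(M) = a*(e*i - f*h) - b*(d*i - f*g) + c*(d*h - e*g), where the 3×3 is [[a, b, c], [d, e, f], [g, h, i]].
Minor M_00 = (4)*(7) - (-3)*(11) = 28 + 33 = 61.
Minor M_01 = (4)*(7) - (-3)*(-3) = 28 - 9 = 19.
Minor M_02 = (4)*(11) - (4)*(-3) = 44 + 12 = 56.
det(M) = (-9)*(61) - (11)*(19) + (4)*(56) = -549 - 209 + 224 = -534.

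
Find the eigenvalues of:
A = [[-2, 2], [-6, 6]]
λ = 0, 4

Solve det(A - λI) = 0. For a 2×2 matrix this is λ² - (trace)λ + det = 0.
trace(A) = -2 + 6 = 4.
det(A) = (-2)*(6) - (2)*(-6) = -12 + 12 = 0.
Characteristic equation: λ² - (4)λ + (0) = 0.
Discriminant: (4)² - 4*(0) = 16 - 0 = 16.
Roots: λ = (4 ± √16) / 2 = 0, 4.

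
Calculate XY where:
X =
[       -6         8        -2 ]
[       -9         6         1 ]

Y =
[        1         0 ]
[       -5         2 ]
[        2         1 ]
XY =
[      -50        14 ]
[      -37        13 ]

Matrix multiplication: (XY)[i][j] = sum over k of X[i][k] * Y[k][j].
  (XY)[0][0] = (-6)*(1) + (8)*(-5) + (-2)*(2) = -50
  (XY)[0][1] = (-6)*(0) + (8)*(2) + (-2)*(1) = 14
  (XY)[1][0] = (-9)*(1) + (6)*(-5) + (1)*(2) = -37
  (XY)[1][1] = (-9)*(0) + (6)*(2) + (1)*(1) = 13
XY =
[      -50        14 ]
[      -37        13 ]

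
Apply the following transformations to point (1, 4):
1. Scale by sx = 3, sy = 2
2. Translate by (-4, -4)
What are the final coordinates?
(-1, 4)

Step 1: Scale (1, 4) by (sx, sy) = (3, 2) → (3, 8)
Step 2: Translate by (-4, -4) → (-1, 4)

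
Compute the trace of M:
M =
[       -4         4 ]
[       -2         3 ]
tr(M) = -4 + 3 = -1

The trace of a square matrix is the sum of its diagonal entries.
Diagonal entries of M: M[0][0] = -4, M[1][1] = 3.
tr(M) = -4 + 3 = -1.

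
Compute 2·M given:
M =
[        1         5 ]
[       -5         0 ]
2M =
[        2        10 ]
[      -10         0 ]

Scalar multiplication is elementwise: (2M)[i][j] = 2 * M[i][j].
  (2M)[0][0] = 2 * (1) = 2
  (2M)[0][1] = 2 * (5) = 10
  (2M)[1][0] = 2 * (-5) = -10
  (2M)[1][1] = 2 * (0) = 0
2M =
[        2        10 ]
[      -10         0 ]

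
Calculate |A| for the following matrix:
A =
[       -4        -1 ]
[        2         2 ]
det(A) = -6

For a 2×2 matrix [[a, b], [c, d]], det = a*d - b*c.
det(A) = (-4)*(2) - (-1)*(2) = -8 + 2 = -6.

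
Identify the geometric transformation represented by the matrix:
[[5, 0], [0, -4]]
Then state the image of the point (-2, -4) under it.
non-uniform scaling by (5, -4); image of (-2, -4) is (-10, 16)

This is diagonal with distinct entries, so it scales the x-axis by 5 and the y-axis by -4.
The matrix [[5, 0], [0, -4]] represents: non-uniform scaling by (5, -4).
Applying it to (-2, -4): [5·-2 + 0·-4, 0·-2 + -4·-4] = (-10, 16).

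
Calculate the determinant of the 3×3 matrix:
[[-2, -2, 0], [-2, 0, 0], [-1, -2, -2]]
8

Expansion along first row:
det = -2·det([[0,0],[-2,-2]]) - -2·det([[-2,0],[-1,-2]]) + 0·det([[-2,0],[-1,-2]])
    = -2·(0·-2 - 0·-2) - -2·(-2·-2 - 0·-1) + 0·(-2·-2 - 0·-1)
    = -2·0 - -2·4 + 0·4
    = 0 + 8 + 0 = 8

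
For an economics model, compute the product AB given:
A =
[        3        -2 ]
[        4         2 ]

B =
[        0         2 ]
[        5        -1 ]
AB =
[      -10         8 ]
[       10         6 ]

Matrix multiplication: (AB)[i][j] = sum over k of A[i][k] * B[k][j].
  (AB)[0][0] = (3)*(0) + (-2)*(5) = -10
  (AB)[0][1] = (3)*(2) + (-2)*(-1) = 8
  (AB)[1][0] = (4)*(0) + (2)*(5) = 10
  (AB)[1][1] = (4)*(2) + (2)*(-1) = 6
AB =
[      -10         8 ]
[       10         6 ]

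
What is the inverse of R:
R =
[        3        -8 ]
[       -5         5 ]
det(R) = -25
R⁻¹ =
[     -1/5     -8/25 ]
[     -1/5     -3/25 ]

For a 2×2 matrix R = [[a, b], [c, d]] with det(R) ≠ 0, R⁻¹ = (1/det(R)) * [[d, -b], [-c, a]].
det(R) = (3)*(5) - (-8)*(-5) = 15 - 40 = -25.
R⁻¹ = (1/-25) * [[5, 8], [5, 3]].
Dividing each entry by -25 and reducing:
R⁻¹ =
[     -1/5     -8/25 ]
[     -1/5     -3/25 ]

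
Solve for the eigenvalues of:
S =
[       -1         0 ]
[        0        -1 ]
λ = -1, -1

Solve det(S - λI) = 0. For a 2×2 matrix the characteristic equation is λ² - (trace)λ + det = 0.
trace(S) = a + d = -1 - 1 = -2.
det(S) = a*d - b*c = (-1)*(-1) - (0)*(0) = 1 - 0 = 1.
Characteristic equation: λ² - (-2)λ + (1) = 0.
Discriminant = (-2)² - 4*(1) = 4 - 4 = 0.
λ = (-2 ± √0) / 2 = (-2 ± 0) / 2 = -1, -1.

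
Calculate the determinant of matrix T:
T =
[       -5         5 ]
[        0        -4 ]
det(T) = 20

For a 2×2 matrix [[a, b], [c, d]], det = a*d - b*c.
det(T) = (-5)*(-4) - (5)*(0) = 20 - 0 = 20.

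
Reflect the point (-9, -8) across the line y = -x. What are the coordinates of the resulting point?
(8, 9)

Reflection across line y = -x: (-9, -8) → (8, 9)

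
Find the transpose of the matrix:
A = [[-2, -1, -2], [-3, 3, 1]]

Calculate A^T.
[[-2, -3], [-1, 3], [-2, 1]]

The transpose sends entry (i,j) to (j,i); rows become columns.
Row 0 of A: [-2, -1, -2] -> column 0 of A^T.
Row 1 of A: [-3, 3, 1] -> column 1 of A^T.
A^T = [[-2, -3], [-1, 3], [-2, 1]]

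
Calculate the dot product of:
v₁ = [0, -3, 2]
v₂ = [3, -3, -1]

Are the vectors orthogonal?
7, No

The dot product is the sum of products of corresponding components.
v₁·v₂ = (0)*(3) + (-3)*(-3) + (2)*(-1) = 0 + 9 - 2 = 7.
Two vectors are orthogonal iff their dot product is 0; here the dot product is 7, so the vectors are not orthogonal.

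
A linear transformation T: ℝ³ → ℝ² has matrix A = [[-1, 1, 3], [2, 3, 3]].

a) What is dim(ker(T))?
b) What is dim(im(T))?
dim(ker) = 1, dim(im) = 2

The two rows are not scalar multiples of one another (no single k satisfies row 2 = k × row 1), so they are linearly independent.
Thus rank(A) = 2.
dim(im(T)) = rank(A) = 2.
By the rank-nullity theorem applied to T: ℝ³ → ℝ², rank(A) + nullity(A) = 3 (the domain dimension), so dim(ker(T)) = 3 - 2 = 1.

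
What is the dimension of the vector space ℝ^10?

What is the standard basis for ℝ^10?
Dimension = 10; standard basis = {e_1, e_2, e_3, …, e_10}

ℝ^10 is the space of 10-tuples of real numbers; its dimension is 10.
The standard basis consists of 10 vectors: e_1, e_2, e_3, …, e_10, where e_i is the vector with 1 in position i and 0 elsewhere.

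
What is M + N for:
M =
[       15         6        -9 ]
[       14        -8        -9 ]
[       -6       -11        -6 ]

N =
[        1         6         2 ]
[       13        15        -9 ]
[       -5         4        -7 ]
M + N =
[       16        12        -7 ]
[       27         7       -18 ]
[      -11        -7       -13 ]

Matrix addition is elementwise: (M+N)[i][j] = M[i][j] + N[i][j].
  (M+N)[0][0] = (15) + (1) = 16
  (M+N)[0][1] = (6) + (6) = 12
  (M+N)[0][2] = (-9) + (2) = -7
  (M+N)[1][0] = (14) + (13) = 27
  (M+N)[1][1] = (-8) + (15) = 7
  (M+N)[1][2] = (-9) + (-9) = -18
  (M+N)[2][0] = (-6) + (-5) = -11
  (M+N)[2][1] = (-11) + (4) = -7
  (M+N)[2][2] = (-6) + (-7) = -13
M + N =
[       16        12        -7 ]
[       27         7       -18 ]
[      -11        -7       -13 ]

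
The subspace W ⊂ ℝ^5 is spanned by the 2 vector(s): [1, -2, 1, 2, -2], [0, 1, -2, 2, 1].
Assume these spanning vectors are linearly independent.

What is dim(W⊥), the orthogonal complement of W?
dim(W⊥) = 3

For any subspace W of ℝ^n, dim(W) + dim(W⊥) = n (the whole-space dimension).
Here the given 2 vectors are linearly independent, so dim(W) = 2.
Thus dim(W⊥) = n - dim(W) = 5 - 2 = 3.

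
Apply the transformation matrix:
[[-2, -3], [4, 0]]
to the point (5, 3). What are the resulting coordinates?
(-19, 20)

Matrix multiplication:
[[-2, -3], [4, 0]] × [5, 3]ᵀ
= [-2×5 + -3×3, 4×5 + 0×3]ᵀ
= [-19.0000, 20.0000]ᵀ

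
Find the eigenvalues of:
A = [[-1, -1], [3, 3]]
λ = 0, 2

Solve det(A - λI) = 0. For a 2×2 matrix this is λ² - (trace)λ + det = 0.
trace(A) = -1 + 3 = 2.
det(A) = (-1)*(3) - (-1)*(3) = -3 + 3 = 0.
Characteristic equation: λ² - (2)λ + (0) = 0.
Discriminant: (2)² - 4*(0) = 4 - 0 = 4.
Roots: λ = (2 ± √4) / 2 = 0, 2.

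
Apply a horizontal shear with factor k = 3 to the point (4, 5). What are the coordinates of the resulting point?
(19, 5)

Shear matrix for horizontal shear with factor k = 3:
[[1, 3], [0, 1]]
Result: (4, 5) → (19, 5)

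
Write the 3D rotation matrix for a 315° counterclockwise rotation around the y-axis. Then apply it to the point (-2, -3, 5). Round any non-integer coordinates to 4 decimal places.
R = [[√2/2, 0, -√2/2], [0, 1, 0], [√2/2, 0, √2/2]]; R·(-2, -3, 5) = (-4.9497, -3.0000, 2.1213)

Rotation matrix for 315° around y-axis:
cos(315°) = √2/2, sin(315°) = -√2/2
R = [[√2/2, 0, -√2/2], [0, 1, 0], [√2/2, 0, √2/2]]
Apply to (-2, -3, 5): R·[-2, -3, 5]ᵀ = (-4.9497, -3.0000, 2.1213)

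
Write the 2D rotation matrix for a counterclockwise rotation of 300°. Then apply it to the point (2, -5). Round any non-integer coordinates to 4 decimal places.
R = [[1/2, √3/2], [-√3/2, 1/2]]; R·(2, -5) = (-3.3301, -4.2321)

Rotation matrix formula: R(θ) = [[cos θ, -sin θ], [sin θ, cos θ]]
For θ = 300°:
cos(300°) = 1/2
sin(300°) = -√3/2
R = [[1/2, √3/2], [-√3/2, 1/2]]
Apply to (2, -5): [1/2·2 + (√3/2)·-5, -√3/2·2 + 1/2·-5] = (-3.3301, -4.2321)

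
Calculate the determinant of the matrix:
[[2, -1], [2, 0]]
2

For a 2×2 matrix [[a, b], [c, d]], det = ad - bc
det = (2)(0) - (-1)(2) = 0 - -2 = 2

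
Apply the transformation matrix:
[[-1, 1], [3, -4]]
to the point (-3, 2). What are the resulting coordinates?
(5, -17)

Matrix multiplication:
[[-1, 1], [3, -4]] × [-3, 2]ᵀ
= [-1×-3 + 1×2, 3×-3 + -4×2]ᵀ
= [5.0000, -17.0000]ᵀ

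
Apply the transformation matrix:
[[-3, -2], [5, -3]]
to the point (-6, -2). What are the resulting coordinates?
(22, -24)

Matrix multiplication:
[[-3, -2], [5, -3]] × [-6, -2]ᵀ
= [-3×-6 + -2×-2, 5×-6 + -3×-2]ᵀ
= [22.0000, -24.0000]ᵀ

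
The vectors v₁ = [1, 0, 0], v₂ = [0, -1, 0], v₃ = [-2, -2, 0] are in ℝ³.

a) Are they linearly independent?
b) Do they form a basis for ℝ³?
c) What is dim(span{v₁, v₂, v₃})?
Not independent, not a basis, dim(span) = 2

Check whether v₃ can be written as a linear combination of v₁ and v₂.
v₃ = (-2)·v₁ + (2)·v₂ = [-2, -2, 0], so the three vectors are linearly dependent.
Thus they do not form a basis for ℝ³, and dim(span{v₁, v₂, v₃}) = 2 (spanned by v₁ and v₂).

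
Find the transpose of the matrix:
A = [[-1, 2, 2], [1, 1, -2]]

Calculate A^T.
[[-1, 1], [2, 1], [2, -2]]

The transpose sends entry (i,j) to (j,i); rows become columns.
Row 0 of A: [-1, 2, 2] -> column 0 of A^T.
Row 1 of A: [1, 1, -2] -> column 1 of A^T.
A^T = [[-1, 1], [2, 1], [2, -2]]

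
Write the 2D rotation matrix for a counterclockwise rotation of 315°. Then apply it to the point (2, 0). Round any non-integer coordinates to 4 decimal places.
R = [[√2/2, √2/2], [-√2/2, √2/2]]; R·(2, 0) = (1.4142, -1.4142)

Rotation matrix formula: R(θ) = [[cos θ, -sin θ], [sin θ, cos θ]]
For θ = 315°:
cos(315°) = √2/2
sin(315°) = -√2/2
R = [[√2/2, √2/2], [-√2/2, √2/2]]
Apply to (2, 0): [√2/2·2 + (√2/2)·0, -√2/2·2 + √2/2·0] = (1.4142, -1.4142)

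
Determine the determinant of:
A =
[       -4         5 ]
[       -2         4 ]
det(A) = -6

For a 2×2 matrix [[a, b], [c, d]], det = a*d - b*c.
det(A) = (-4)*(4) - (5)*(-2) = -16 + 10 = -6.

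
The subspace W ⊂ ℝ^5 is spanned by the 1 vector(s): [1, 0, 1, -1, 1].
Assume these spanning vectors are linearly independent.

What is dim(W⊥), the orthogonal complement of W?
dim(W⊥) = 4

For any subspace W of ℝ^n, dim(W) + dim(W⊥) = n (the whole-space dimension).
Here the given 1 vectors are linearly independent, so dim(W) = 1.
Thus dim(W⊥) = n - dim(W) = 5 - 1 = 4.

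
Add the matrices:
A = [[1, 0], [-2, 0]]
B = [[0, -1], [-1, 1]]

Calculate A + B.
[[1, -1], [-3, 1]]

Add corresponding elements:
(1)+(0)=1
(0)+(-1)=-1
(-2)+(-1)=-3
(0)+(1)=1
A + B = [[1, -1], [-3, 1]]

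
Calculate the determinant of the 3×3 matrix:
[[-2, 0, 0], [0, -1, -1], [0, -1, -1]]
0

Expansion along first row:
det = -2·det([[-1,-1],[-1,-1]]) - 0·det([[0,-1],[0,-1]]) + 0·det([[0,-1],[0,-1]])
    = -2·(-1·-1 - -1·-1) - 0·(0·-1 - -1·0) + 0·(0·-1 - -1·0)
    = -2·0 - 0·0 + 0·0
    = 0 + 0 + 0 = 0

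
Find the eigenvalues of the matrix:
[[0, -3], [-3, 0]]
λ = -3 and λ = 3

Characteristic equation: det(A - λI) = 0
λ² - (trace)λ + (det) = 0
λ² - (0)λ + (-9) = 0
λ² - 0λ - 9 = 0
Solving: λ = -3, 3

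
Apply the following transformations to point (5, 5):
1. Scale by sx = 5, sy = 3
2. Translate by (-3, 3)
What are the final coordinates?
(22, 18)

Step 1: Scale (5, 5) by (sx, sy) = (5, 3) → (25, 15)
Step 2: Translate by (-3, 3) → (22, 18)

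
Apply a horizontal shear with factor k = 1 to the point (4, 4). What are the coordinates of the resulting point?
(8, 4)

Shear matrix for horizontal shear with factor k = 1:
[[1, 1], [0, 1]]
Result: (4, 4) → (8, 4)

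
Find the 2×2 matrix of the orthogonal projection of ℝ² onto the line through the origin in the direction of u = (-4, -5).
[[16/41, 20/41], [20/41, 25/41]]

The orthogonal projection onto the line spanned by a nonzero vector u = (a, b) has matrix P = (u uᵀ) / (uᵀ u) = (1/(a² + b²)) · [[a², ab], [ab, b²]].
Here u = (-4, -5), so a² + b² = 16 + 25 = 41.
P = (1/41) · [[16, 20], [20, 25]] = [[16/41, 20/41], [20/41, 25/41]].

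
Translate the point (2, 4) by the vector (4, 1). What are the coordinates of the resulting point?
(6, 5)

Translation by (4, 1):
x' = 2 + 4 = 6
y' = 4 + 1 = 5
Homogeneous matrix: [[1, 0, 4], [0, 1, 1], [0, 0, 1]]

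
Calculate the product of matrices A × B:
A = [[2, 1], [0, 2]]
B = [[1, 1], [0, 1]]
[[2, 3], [0, 2]]

Matrix multiplication:
C[0][0] = 2×1 + 1×0 = 2
C[0][1] = 2×1 + 1×1 = 3
C[1][0] = 0×1 + 2×0 = 0
C[1][1] = 0×1 + 2×1 = 2
Result: [[2, 3], [0, 2]]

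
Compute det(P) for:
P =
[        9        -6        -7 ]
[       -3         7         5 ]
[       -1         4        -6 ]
det(P) = -385

Expand along row 0 (cofactor expansion): det(P) = a*(e*i - f*h) - b*(d*i - f*g) + c*(d*h - e*g), where the 3×3 is [[a, b, c], [d, e, f], [g, h, i]].
Minor M_00 = (7)*(-6) - (5)*(4) = -42 - 20 = -62.
Minor M_01 = (-3)*(-6) - (5)*(-1) = 18 + 5 = 23.
Minor M_02 = (-3)*(4) - (7)*(-1) = -12 + 7 = -5.
det(P) = (9)*(-62) - (-6)*(23) + (-7)*(-5) = -558 + 138 + 35 = -385.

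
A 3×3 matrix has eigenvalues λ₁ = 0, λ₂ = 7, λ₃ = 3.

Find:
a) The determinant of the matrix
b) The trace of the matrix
det = 0, trace = 10

Two standard eigenvalue identities:
- det(A) equals the product of the eigenvalues (counted with multiplicity).
- trace(A) equals the sum of the eigenvalues.
det(A) = (0)*(7)*(3) = 0.
trace(A) = 0 + 7 + 3 = 10.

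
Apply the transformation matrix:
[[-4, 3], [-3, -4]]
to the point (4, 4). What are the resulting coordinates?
(-4, -28)

Matrix multiplication:
[[-4, 3], [-3, -4]] × [4, 4]ᵀ
= [-4×4 + 3×4, -3×4 + -4×4]ᵀ
= [-4.0000, -28.0000]ᵀ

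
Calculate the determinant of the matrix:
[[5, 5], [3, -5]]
-40

For a 2×2 matrix [[a, b], [c, d]], det = ad - bc
det = (5)(-5) - (5)(3) = -25 - 15 = -40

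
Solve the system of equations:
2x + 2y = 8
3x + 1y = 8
x = 2, y = 2

Use elimination (row reduction):
Equation 1: 2x + 2y = 8.
Equation 2: 3x + 1y = 8.
Multiply Eq1 by 3 and Eq2 by 2: 6x + 6y = 24;  6x + 2y = 16.
Subtract: (-4)y = -8, so y = 2.
Back-substitute into Eq1: 2x + 2*(2) = 8, so x = 2.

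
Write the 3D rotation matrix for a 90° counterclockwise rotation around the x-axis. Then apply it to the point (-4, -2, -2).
R = [[1, 0, 0], [0, 0, -1], [0, 1, 0]]; R·(-4, -2, -2) = (-4, 2, -2)

Rotation matrix for 90° around x-axis:
cos(90°) = 0, sin(90°) = 1
R = [[1, 0, 0], [0, 0, -1], [0, 1, 0]]
Apply to (-4, -2, -2): R·[-4, -2, -2]ᵀ = (-4, 2, -2)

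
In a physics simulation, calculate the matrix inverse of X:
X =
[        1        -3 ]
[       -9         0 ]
det(X) = -27
X⁻¹ =
[        0      -1/9 ]
[     -1/3     -1/27 ]

For a 2×2 matrix X = [[a, b], [c, d]] with det(X) ≠ 0, X⁻¹ = (1/det(X)) * [[d, -b], [-c, a]].
det(X) = (1)*(0) - (-3)*(-9) = 0 - 27 = -27.
X⁻¹ = (1/-27) * [[0, 3], [9, 1]].
Dividing each entry by -27 and reducing:
X⁻¹ =
[        0      -1/9 ]
[     -1/3     -1/27 ]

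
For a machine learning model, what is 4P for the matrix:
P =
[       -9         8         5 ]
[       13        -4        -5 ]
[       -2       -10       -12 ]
4P =
[      -36        32        20 ]
[       52       -16       -20 ]
[       -8       -40       -48 ]

Scalar multiplication is elementwise: (4P)[i][j] = 4 * P[i][j].
  (4P)[0][0] = 4 * (-9) = -36
  (4P)[0][1] = 4 * (8) = 32
  (4P)[0][2] = 4 * (5) = 20
  (4P)[1][0] = 4 * (13) = 52
  (4P)[1][1] = 4 * (-4) = -16
  (4P)[1][2] = 4 * (-5) = -20
  (4P)[2][0] = 4 * (-2) = -8
  (4P)[2][1] = 4 * (-10) = -40
  (4P)[2][2] = 4 * (-12) = -48
4P =
[      -36        32        20 ]
[       52       -16       -20 ]
[       -8       -40       -48 ]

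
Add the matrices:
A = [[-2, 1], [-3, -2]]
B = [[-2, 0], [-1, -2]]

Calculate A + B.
[[-4, 1], [-4, -4]]

Add corresponding elements:
(-2)+(-2)=-4
(1)+(0)=1
(-3)+(-1)=-4
(-2)+(-2)=-4
A + B = [[-4, 1], [-4, -4]]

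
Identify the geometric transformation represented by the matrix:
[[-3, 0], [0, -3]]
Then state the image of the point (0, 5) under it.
uniform scaling by factor -3; image of (0, 5) is (0, -15)

This is a diagonal matrix with equal entries -3, so it scales both axes by the same factor -3.
The matrix [[-3, 0], [0, -3]] represents: uniform scaling by factor -3.
Applying it to (0, 5): [-3·0 + 0·5, 0·0 + -3·5] = (0, -15).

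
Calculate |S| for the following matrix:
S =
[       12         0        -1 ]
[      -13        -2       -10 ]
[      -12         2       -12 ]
det(S) = 578

Expand along row 0 (cofactor expansion): det(S) = a*(e*i - f*h) - b*(d*i - f*g) + c*(d*h - e*g), where the 3×3 is [[a, b, c], [d, e, f], [g, h, i]].
Minor M_00 = (-2)*(-12) - (-10)*(2) = 24 + 20 = 44.
Minor M_01 = (-13)*(-12) - (-10)*(-12) = 156 - 120 = 36.
Minor M_02 = (-13)*(2) - (-2)*(-12) = -26 - 24 = -50.
det(S) = (12)*(44) - (0)*(36) + (-1)*(-50) = 528 + 0 + 50 = 578.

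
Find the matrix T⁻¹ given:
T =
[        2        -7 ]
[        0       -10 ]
det(T) = -20
T⁻¹ =
[      1/2     -7/20 ]
[        0     -1/10 ]

For a 2×2 matrix T = [[a, b], [c, d]] with det(T) ≠ 0, T⁻¹ = (1/det(T)) * [[d, -b], [-c, a]].
det(T) = (2)*(-10) - (-7)*(0) = -20 - 0 = -20.
T⁻¹ = (1/-20) * [[-10, 7], [0, 2]].
Dividing each entry by -20 and reducing:
T⁻¹ =
[      1/2     -7/20 ]
[        0     -1/10 ]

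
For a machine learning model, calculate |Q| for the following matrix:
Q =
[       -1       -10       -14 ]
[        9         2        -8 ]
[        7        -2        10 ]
det(Q) = 1904

Expand along row 0 (cofactor expansion): det(Q) = a*(e*i - f*h) - b*(d*i - f*g) + c*(d*h - e*g), where the 3×3 is [[a, b, c], [d, e, f], [g, h, i]].
Minor M_00 = (2)*(10) - (-8)*(-2) = 20 - 16 = 4.
Minor M_01 = (9)*(10) - (-8)*(7) = 90 + 56 = 146.
Minor M_02 = (9)*(-2) - (2)*(7) = -18 - 14 = -32.
det(Q) = (-1)*(4) - (-10)*(146) + (-14)*(-32) = -4 + 1460 + 448 = 1904.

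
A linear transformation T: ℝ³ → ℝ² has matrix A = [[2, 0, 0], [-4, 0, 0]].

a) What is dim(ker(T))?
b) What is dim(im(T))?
dim(ker) = 2, dim(im) = 1

Observe that row 2 = -2 × row 1 (so the rows are linearly dependent).
Thus rank(A) = 1 (only one linearly independent row).
dim(im(T)) = rank(A) = 1.
By the rank-nullity theorem applied to T: ℝ³ → ℝ², rank(A) + nullity(A) = 3 (the domain dimension), so dim(ker(T)) = 3 - 1 = 2.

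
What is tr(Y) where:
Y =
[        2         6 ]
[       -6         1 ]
tr(Y) = 2 + 1 = 3

The trace of a square matrix is the sum of its diagonal entries.
Diagonal entries of Y: Y[0][0] = 2, Y[1][1] = 1.
tr(Y) = 2 + 1 = 3.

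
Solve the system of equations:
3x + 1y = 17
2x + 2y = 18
x = 4, y = 5

Use elimination (row reduction):
Equation 1: 3x + 1y = 17.
Equation 2: 2x + 2y = 18.
Multiply Eq1 by 2 and Eq2 by 3: 6x + 2y = 34;  6x + 6y = 54.
Subtract: (4)y = 20, so y = 5.
Back-substitute into Eq1: 3x + 1*(5) = 17, so x = 4.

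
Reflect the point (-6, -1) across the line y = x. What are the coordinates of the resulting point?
(-1, -6)

Reflection across line y = x: (-6, -1) → (-1, -6)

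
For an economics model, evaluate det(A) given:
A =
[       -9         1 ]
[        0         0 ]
det(A) = 0

For a 2×2 matrix [[a, b], [c, d]], det = a*d - b*c.
det(A) = (-9)*(0) - (1)*(0) = 0 - 0 = 0.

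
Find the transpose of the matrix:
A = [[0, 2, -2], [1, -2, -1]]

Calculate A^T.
[[0, 1], [2, -2], [-2, -1]]

The transpose sends entry (i,j) to (j,i); rows become columns.
Row 0 of A: [0, 2, -2] -> column 0 of A^T.
Row 1 of A: [1, -2, -1] -> column 1 of A^T.
A^T = [[0, 1], [2, -2], [-2, -1]]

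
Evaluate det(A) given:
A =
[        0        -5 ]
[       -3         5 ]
det(A) = -15

For a 2×2 matrix [[a, b], [c, d]], det = a*d - b*c.
det(A) = (0)*(5) - (-5)*(-3) = 0 - 15 = -15.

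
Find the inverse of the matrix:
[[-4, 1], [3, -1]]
[[-1, -1], [-3, -4]]

For [[a,b],[c,d]], inverse = (1/det)·[[d,-b],[-c,a]]
det = -4·-1 - 1·3 = 1
Inverse = (1/1)·[[-1, -1], [-3, -4]]
        = [[-1, -1], [-3, -4]]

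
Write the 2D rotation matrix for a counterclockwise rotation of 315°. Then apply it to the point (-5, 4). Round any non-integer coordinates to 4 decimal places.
R = [[√2/2, √2/2], [-√2/2, √2/2]]; R·(-5, 4) = (-0.7071, 6.3640)

Rotation matrix formula: R(θ) = [[cos θ, -sin θ], [sin θ, cos θ]]
For θ = 315°:
cos(315°) = √2/2
sin(315°) = -√2/2
R = [[√2/2, √2/2], [-√2/2, √2/2]]
Apply to (-5, 4): [√2/2·-5 + (√2/2)·4, -√2/2·-5 + √2/2·4] = (-0.7071, 6.3640)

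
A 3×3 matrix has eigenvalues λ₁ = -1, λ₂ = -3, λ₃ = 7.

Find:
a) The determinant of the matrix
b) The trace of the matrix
det = 21, trace = 3

Two standard eigenvalue identities:
- det(A) equals the product of the eigenvalues (counted with multiplicity).
- trace(A) equals the sum of the eigenvalues.
det(A) = (-1)*(-3)*(7) = 21.
trace(A) = -1 - 3 + 7 = 3.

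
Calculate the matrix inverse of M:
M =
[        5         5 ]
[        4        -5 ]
det(M) = -45
M⁻¹ =
[      1/9       1/9 ]
[     4/45      -1/9 ]

For a 2×2 matrix M = [[a, b], [c, d]] with det(M) ≠ 0, M⁻¹ = (1/det(M)) * [[d, -b], [-c, a]].
det(M) = (5)*(-5) - (5)*(4) = -25 - 20 = -45.
M⁻¹ = (1/-45) * [[-5, -5], [-4, 5]].
Dividing each entry by -45 and reducing:
M⁻¹ =
[      1/9       1/9 ]
[     4/45      -1/9 ]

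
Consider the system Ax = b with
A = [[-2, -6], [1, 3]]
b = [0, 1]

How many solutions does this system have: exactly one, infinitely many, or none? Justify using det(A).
No solution

det(A) = (-2)*(3) - (-6)*(1) = 0, so A is singular.
The column space of A is span(column 1) = span([-2, 1]).
b = [0, 1] is not a scalar multiple of column 1, so b ∉ column space and the system is inconsistent — no solution.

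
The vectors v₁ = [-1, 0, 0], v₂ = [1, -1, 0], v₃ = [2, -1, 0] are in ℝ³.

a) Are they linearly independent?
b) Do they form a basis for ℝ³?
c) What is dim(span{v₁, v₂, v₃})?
Not independent, not a basis, dim(span) = 2

Check whether v₃ can be written as a linear combination of v₁ and v₂.
v₃ = (-1)·v₁ + (1)·v₂ = [2, -1, 0], so the three vectors are linearly dependent.
Thus they do not form a basis for ℝ³, and dim(span{v₁, v₂, v₃}) = 2 (spanned by v₁ and v₂).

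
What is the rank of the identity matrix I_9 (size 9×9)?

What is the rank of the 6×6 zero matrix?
rank(I_9) = 9, rank(0) = 0

The identity I_9 has 9 columns that are the standard basis vectors e_1, …, e_9. These are linearly independent, so all 9 columns are pivots and rank(I_9) = 9.
The 6×6 zero matrix has every entry zero, so every row is the zero row and there are no pivots; rank(0) = 0.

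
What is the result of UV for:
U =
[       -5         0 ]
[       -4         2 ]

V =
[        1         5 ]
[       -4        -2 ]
UV =
[       -5       -25 ]
[      -12       -24 ]

Matrix multiplication: (UV)[i][j] = sum over k of U[i][k] * V[k][j].
  (UV)[0][0] = (-5)*(1) + (0)*(-4) = -5
  (UV)[0][1] = (-5)*(5) + (0)*(-2) = -25
  (UV)[1][0] = (-4)*(1) + (2)*(-4) = -12
  (UV)[1][1] = (-4)*(5) + (2)*(-2) = -24
UV =
[       -5       -25 ]
[      -12       -24 ]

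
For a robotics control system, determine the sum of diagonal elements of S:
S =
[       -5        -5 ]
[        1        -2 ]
tr(S) = -5 - 2 = -7

The trace of a square matrix is the sum of its diagonal entries.
Diagonal entries of S: S[0][0] = -5, S[1][1] = -2.
tr(S) = -5 - 2 = -7.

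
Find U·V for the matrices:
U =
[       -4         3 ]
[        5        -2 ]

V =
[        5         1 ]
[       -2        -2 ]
UV =
[      -26       -10 ]
[       29         9 ]

Matrix multiplication: (UV)[i][j] = sum over k of U[i][k] * V[k][j].
  (UV)[0][0] = (-4)*(5) + (3)*(-2) = -26
  (UV)[0][1] = (-4)*(1) + (3)*(-2) = -10
  (UV)[1][0] = (5)*(5) + (-2)*(-2) = 29
  (UV)[1][1] = (5)*(1) + (-2)*(-2) = 9
UV =
[      -26       -10 ]
[       29         9 ]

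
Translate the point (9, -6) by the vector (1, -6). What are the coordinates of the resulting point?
(10, -12)

Translation by (1, -6):
x' = 9 + 1 = 10
y' = -6 + -6 = -12
Homogeneous matrix: [[1, 0, 1], [0, 1, -6], [0, 0, 1]]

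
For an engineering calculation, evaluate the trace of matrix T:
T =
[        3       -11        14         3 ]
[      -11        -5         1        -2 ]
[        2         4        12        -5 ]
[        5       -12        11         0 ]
tr(T) = 3 - 5 + 12 + 0 = 10

The trace of a square matrix is the sum of its diagonal entries.
Diagonal entries of T: T[0][0] = 3, T[1][1] = -5, T[2][2] = 12, T[3][3] = 0.
tr(T) = 3 - 5 + 12 + 0 = 10.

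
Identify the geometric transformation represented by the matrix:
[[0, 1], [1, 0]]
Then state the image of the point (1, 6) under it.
reflection across the line y = x; image of (1, 6) is (6, 1)

This is a symmetric orthogonal matrix with determinant -1, which characterizes a reflection in ℝ².
The matrix [[0, 1], [1, 0]] represents: reflection across the line y = x.
Applying it to (1, 6): [0·1 + 1·6, 1·1 + 0·6] = (6, 1).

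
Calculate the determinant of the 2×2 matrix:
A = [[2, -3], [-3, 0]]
-9

For A = [[a, b], [c, d]], det(A) = a*d - b*c.
det(A) = (2)*(0) - (-3)*(-3) = 0 - 9 = -9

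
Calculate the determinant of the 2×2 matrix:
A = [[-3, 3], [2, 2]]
-12

For A = [[a, b], [c, d]], det(A) = a*d - b*c.
det(A) = (-3)*(2) - (3)*(2) = -6 - 6 = -12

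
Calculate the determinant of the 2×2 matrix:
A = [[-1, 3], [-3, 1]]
8

For A = [[a, b], [c, d]], det(A) = a*d - b*c.
det(A) = (-1)*(1) - (3)*(-3) = -1 - -9 = 8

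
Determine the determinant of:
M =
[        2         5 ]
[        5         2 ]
det(M) = -21

For a 2×2 matrix [[a, b], [c, d]], det = a*d - b*c.
det(M) = (2)*(2) - (5)*(5) = 4 - 25 = -21.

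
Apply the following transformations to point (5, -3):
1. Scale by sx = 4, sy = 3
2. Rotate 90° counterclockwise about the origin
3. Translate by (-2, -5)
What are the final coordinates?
(7, 15)

Step 1: Scale → (20, -9)
Step 2: Rotate 90° → (9, 20)
Step 3: Translate → (7, 15)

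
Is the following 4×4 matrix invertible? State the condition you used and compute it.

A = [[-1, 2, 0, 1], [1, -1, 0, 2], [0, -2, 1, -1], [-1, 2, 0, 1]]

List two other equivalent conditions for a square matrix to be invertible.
No, not invertible; det(A) = 0 (two rows are equal, so the rows are linearly dependent). Equivalent conditions (failing for this A): rank(A) < 4; Ax = 0 has non-trivial solutions; 0 is an eigenvalue; the columns are linearly dependent.

To check invertibility, compute det(A).
In this matrix, row 0 and the last row are identical, so one row is a scalar multiple of another and the rows are linearly dependent.
A matrix with linearly dependent rows has det = 0 and is not invertible.
Equivalent failed conditions:
- rank(A) < 4.
- Ax = 0 has non-trivial solutions.
- 0 is an eigenvalue.
- The columns are linearly dependent.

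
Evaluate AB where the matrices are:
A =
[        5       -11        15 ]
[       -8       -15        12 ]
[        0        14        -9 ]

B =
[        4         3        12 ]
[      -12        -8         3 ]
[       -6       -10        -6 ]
AB =
[       62       -47       -63 ]
[       76       -24      -213 ]
[     -114       -22        96 ]

Matrix multiplication: (AB)[i][j] = sum over k of A[i][k] * B[k][j].
  (AB)[0][0] = (5)*(4) + (-11)*(-12) + (15)*(-6) = 62
  (AB)[0][1] = (5)*(3) + (-11)*(-8) + (15)*(-10) = -47
  (AB)[0][2] = (5)*(12) + (-11)*(3) + (15)*(-6) = -63
  (AB)[1][0] = (-8)*(4) + (-15)*(-12) + (12)*(-6) = 76
  (AB)[1][1] = (-8)*(3) + (-15)*(-8) + (12)*(-10) = -24
  (AB)[1][2] = (-8)*(12) + (-15)*(3) + (12)*(-6) = -213
  (AB)[2][0] = (0)*(4) + (14)*(-12) + (-9)*(-6) = -114
  (AB)[2][1] = (0)*(3) + (14)*(-8) + (-9)*(-10) = -22
  (AB)[2][2] = (0)*(12) + (14)*(3) + (-9)*(-6) = 96
AB =
[       62       -47       -63 ]
[       76       -24      -213 ]
[     -114       -22        96 ]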